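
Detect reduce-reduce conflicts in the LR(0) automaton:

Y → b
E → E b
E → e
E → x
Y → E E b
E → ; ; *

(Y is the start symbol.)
Yes — I9: [E → E b .] vs [Y → E E b .]

A reduce-reduce conflict occurs when an LR(0) state has two complete items [A → α .] and [B → β .] — both call for a reduction, and with no lookahead the parser cannot choose between them.

Augment with Y' → Y and build the canonical LR(0) collection (I0 = CLOSURE({[Y' → . Y]}), then GOTO on every symbol after a dot until no new states appear). It has 12 states:
  I0: { [E → . ; ; *], [E → . E b], [E → . e], [E → . x], [Y → . E E b], [Y → . b], [Y' → . Y] }  — shift
  I1: { [E → ; . ; *] }  — shift
  I2: { [E → . ; ; *], [E → . E b], [E → . e], [E → . x], [E → E . b], [Y → E . E b] }  — shift
  I3: { [Y' → Y .] }  — accept
  I4: { [Y → b .] }  — reduce
  I5: { [E → e .] }  — reduce
  I6: { [E → x .] }  — reduce
  I7: { [E → E . b], [Y → E E . b] }  — shift
  I8: { [E → E b .] }  — reduce
  I9: { [E → E b .], [Y → E E b .] }  — 2 reduces
  I10: { [E → ; ; . *] }  — shift
  I11: { [E → ; ; * .] }  — reduce

I9 contains complete items [E → E b .], [Y → E E b .] — reduce-reduce conflict.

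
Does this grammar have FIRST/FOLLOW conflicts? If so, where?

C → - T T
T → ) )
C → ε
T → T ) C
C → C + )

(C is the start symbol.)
A FIRST/FOLLOW conflict occurs when a non-terminal N has a nullable alternative N → β (β ⇒* ε) and another alternative N → α with FIRST(α) ∩ FOLLOW(N) ≠ ∅: on such a lookahead the parser cannot decide between expanding α and letting N vanish via β.

Nullable non-terminals: C.
FIRST sets used below: FIRST(C) = { '+', '-', ε }

C: nullable alternative(s) C → ε; FOLLOW(C) = { $, ')', '+' }
  C → - T T: FIRST \ {ε} = { '-' } — disjoint from FOLLOW(C)
  C → ε: FIRST \ {ε} = { } — this is the only nullable alternative, skip
  C → C + ): FIRST \ {ε} = { '+', '-' } — overlaps FOLLOW(C) on { '+' }: CONFLICT

T has no nullable alternative, so no FIRST/FOLLOW check is needed there.

So the grammar has 1 FIRST/FOLLOW conflict (marked CONFLICT above).

Answer: Yes. C → C '+' ')' with FOLLOW(C) on { '+' }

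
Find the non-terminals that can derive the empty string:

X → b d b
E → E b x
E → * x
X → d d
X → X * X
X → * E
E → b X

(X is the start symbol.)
None

A non-terminal is nullable if it can derive ε (the empty string): either it has an ε-production, or it has a production whose right-hand side consists entirely of nullable non-terminals.

There are no ε-productions, so no non-terminal can derive ε.
No non-terminals are nullable.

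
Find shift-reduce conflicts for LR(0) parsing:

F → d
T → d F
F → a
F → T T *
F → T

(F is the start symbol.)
A shift-reduce conflict occurs when an LR(0) state has both:
  - a complete (reduce) item [A → α .] (dot at the end), and
  - a shift item [B → β . c γ] (dot before a terminal).

Augment with F' → F and build the canonical LR(0) collection (I0 = CLOSURE({[F' → . F]}), then GOTO on every symbol after a dot until no new states appear). It has 9 states:
  I0: { [F → . T T *], [F → . T], [F → . a], [F → . d], [F' → . F], [T → . d F] }  — shift
  I1: { [F' → F .] }  — accept
  I2: { [F → T . T *], [F → T .], [T → . d F] }  — shift, reduce
  I3: { [F → a .] }  — reduce
  I4: { [F → . T T *], [F → . T], [F → . a], [F → . d], [F → d .], [T → . d F], [T → d . F] }  — shift, reduce
  I5: { [T → d F .] }  — reduce
  I6: { [F → T T . *] }  — shift
  I7: { [F → . T T *], [F → . T], [F → . a], [F → . d], [T → . d F], [T → d . F] }  — shift
  I8: { [F → T T * .] }  — reduce

I2 contains reduce item [F → T .] and shift item [T → . d F] — shift-reduce conflict.
I4 contains reduce item [F → d .] and shift items [F → . a], [F → . d], [T → . d F] — shift-reduce conflict.

Answer: Yes — I2: [F → T .] vs [T → . d F]; I4: [F → d .] vs [F → . a]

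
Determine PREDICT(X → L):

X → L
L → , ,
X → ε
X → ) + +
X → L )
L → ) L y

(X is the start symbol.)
{ ')', ',' }

PREDICT(X → L) = (FIRST(RHS) \ {ε}) ∪ (FOLLOW(X) if ε ∈ FIRST(RHS), i.e. RHS ⇒* ε)
FIRST(L) = { ')', ',' }
FIRST(L) = { ')', ',' }
ε ∉ FIRST(L), so FOLLOW(X) is not added.
PREDICT(X → L) = { ')', ',' }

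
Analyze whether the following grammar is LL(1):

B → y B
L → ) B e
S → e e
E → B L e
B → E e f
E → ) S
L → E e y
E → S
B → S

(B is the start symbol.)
No. Predict set conflict for B: { 'y' }

A grammar is LL(1) if for each non-terminal N with multiple productions, the predict sets of those productions are pairwise disjoint, where PREDICT(N → α) = (FIRST(α) \ {ε}) ∪ (FOLLOW(N) if α ⇒* ε).

Relevant sets:
  FIRST(E) = { ')', 'e', 'y' }
  FIRST(S) = { 'e' }
  FIRST(B) = { ')', 'e', 'y' }

For B:
  PREDICT(B → y B) = { 'y' }
  PREDICT(B → E e f) = { ')', 'e', 'y' }
  PREDICT(B → S) = { 'e' }
For L:
  PREDICT(L → ')' B e) = { ')' }
  PREDICT(L → E e y) = { ')', 'e', 'y' }
For E:
  PREDICT(E → B L e) = { ')', 'e', 'y' }
  PREDICT(E → ')' S) = { ')' }
  PREDICT(E → S) = { 'e' }
S has a single production, so nothing to check there.

Conflict found: Predict set conflict for B: { 'y' }
The grammar is NOT LL(1).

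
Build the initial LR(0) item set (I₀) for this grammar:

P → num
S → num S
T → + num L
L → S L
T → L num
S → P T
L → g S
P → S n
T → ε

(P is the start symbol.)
{ [P → . S n], [P → . num], [P' → . P], [S → . P T], [S → . num S] }

First, augment the grammar with P' → P
I₀ = CLOSURE({ [P' → . P] }):
  [P' → . P] has the dot before P: add [P → . num], [P → . S n]
  [P → . S n] has the dot before S: add [S → . num S], [S → . P T]
No further items can be added.

I₀ = { [P → . S n], [P → . num], [P' → . P], [S → . P T], [S → . num S] }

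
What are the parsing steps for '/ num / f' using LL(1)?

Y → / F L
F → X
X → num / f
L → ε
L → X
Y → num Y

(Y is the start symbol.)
LL(1) parsing maintains a stack (initially the start symbol over $) and the input. At each step: if the stack top is a terminal, match it against the current input token; if it is a non-terminal N, replace it with the RHS of M[N, lookahead] (the unique production whose predict set contains the lookahead).

Stack is shown with the top on the left.

Stack        Input        Action
--------------------------------
Y $          / num / f $  output Y → / F L
/ F L $      / num / f $  match '/'
F L $        num / f $    output F → X
X L $        num / f $    output X → num / f
num / f L $  num / f $    match 'num'
/ f L $      / f $        match '/'
f L $        f $          match 'f'
L $          $            output L → ε
$            $            accept

The string is accepted.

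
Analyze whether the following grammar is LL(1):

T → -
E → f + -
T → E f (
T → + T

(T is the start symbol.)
Yes, the grammar is LL(1).

Relevant sets:
  FIRST(E) = { 'f' }

For T:
  PREDICT(T → '-') = { '-' }
  PREDICT(T → E f '(') = { 'f' }
  PREDICT(T → '+' T) = { '+' }
E has a single production, so nothing to check there.

All predict sets are disjoint. The grammar IS LL(1).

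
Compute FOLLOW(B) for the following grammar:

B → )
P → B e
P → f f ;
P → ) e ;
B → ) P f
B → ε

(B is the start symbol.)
{ $, 'e' }

To compute FOLLOW(B), find every occurrence of B on a right-hand side N → α B β: add FIRST(β) \ {ε}, and if β is empty or nullable also add FOLLOW(N). Iterate to a fixed point.

B is the start symbol, so $ ∈ FOLLOW(B).
In P → B e: B is followed by e, add FIRST(e) \ {ε} = { 'e' }

Taking the union: FOLLOW(B) = { $, 'e' }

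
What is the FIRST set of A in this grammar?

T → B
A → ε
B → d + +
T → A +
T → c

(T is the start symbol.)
{ ε }

From A → ε:
  - ε-production, so ε ∈ FIRST(A)

Collecting: FIRST(A) = { ε }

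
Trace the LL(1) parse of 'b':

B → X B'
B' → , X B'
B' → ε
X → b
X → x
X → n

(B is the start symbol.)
LL(1) parsing maintains a stack (initially the start symbol over $) and the input. At each step: if the stack top is a terminal, match it against the current input token; if it is a non-terminal N, replace it with the RHS of M[N, lookahead] (the unique production whose predict set contains the lookahead).

Stack is shown with the top on the left.

Stack   Input  Action
---------------------
B $     b $    output B → X B'
X B' $  b $    output X → b
b B' $  b $    match 'b'
B' $    $      output B' → ε
$       $      accept

The string is accepted.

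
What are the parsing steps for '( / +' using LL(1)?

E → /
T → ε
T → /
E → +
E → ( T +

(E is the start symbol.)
LL(1) parsing maintains a stack (initially the start symbol over $) and the input. At each step: if the stack top is a terminal, match it against the current input token; if it is a non-terminal N, replace it with the RHS of M[N, lookahead] (the unique production whose predict set contains the lookahead).

Stack is shown with the top on the left.

Stack    Input    Action
------------------------
E $      ( / + $  output E → ( T +
( T + $  ( / + $  match '('
T + $    / + $    output T → /
/ + $    / + $    match '/'
+ $      + $      match '+'
$        $        accept

The string is accepted.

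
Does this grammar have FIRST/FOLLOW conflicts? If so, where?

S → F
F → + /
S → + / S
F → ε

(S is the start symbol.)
A FIRST/FOLLOW conflict occurs when a non-terminal N has a nullable alternative N → β (β ⇒* ε) and another alternative N → α with FIRST(α) ∩ FOLLOW(N) ≠ ∅: on such a lookahead the parser cannot decide between expanding α and letting N vanish via β.

Nullable non-terminals: F, S.
FIRST sets used below: FIRST(F) = { '+', ε }

F: nullable alternative(s) F → ε; FOLLOW(F) = { $ }
  F → + /: FIRST \ {ε} = { '+' } — disjoint from FOLLOW(F)
  F → ε: FIRST \ {ε} = { } — this is the only nullable alternative, skip

S: nullable alternative(s) S → F; FOLLOW(S) = { $ }
  S → F: FIRST \ {ε} = { '+' } — this is the only nullable alternative, skip
  S → + / S: FIRST \ {ε} = { '+' } — disjoint from FOLLOW(S)

No FIRST/FOLLOW conflicts found.

Answer: No FIRST/FOLLOW conflicts.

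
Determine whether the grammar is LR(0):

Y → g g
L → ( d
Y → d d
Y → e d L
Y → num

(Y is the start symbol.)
Yes, the grammar is LR(0)

A grammar is LR(0) if no state in the canonical LR(0) collection has:
  - both a shift item (dot before a terminal) and a complete item (shift-reduce conflict), or
  - two or more complete items (reduce-reduce conflict; the accept item [Y' → Y .] counts as a complete item here).

Augment with Y' → Y and build the canonical LR(0) collection (I0 = CLOSURE({[Y' → . Y]}), then GOTO on every symbol after a dot until no new states appear). It has 12 states:
  I0: { [Y → . d d], [Y → . e d L], [Y → . g g], [Y → . num], [Y' → . Y] }  — shift
  I1: { [Y' → Y .] }  — accept
  I2: { [Y → d . d] }  — shift
  I3: { [Y → e . d L] }  — shift
  I4: { [Y → g . g] }  — shift
  I5: { [Y → num .] }  — reduce
  I6: { [Y → g g .] }  — reduce
  I7: { [L → . ( d], [Y → e d . L] }  — shift
  I8: { [L → ( . d] }  — shift
  I9: { [Y → e d L .] }  — reduce
  I10: { [L → ( d .] }  — reduce
  I11: { [Y → d d .] }  — reduce

Every state is either a pure shift/goto state or contains exactly one complete item and nothing to shift — no conflicts. The grammar is LR(0).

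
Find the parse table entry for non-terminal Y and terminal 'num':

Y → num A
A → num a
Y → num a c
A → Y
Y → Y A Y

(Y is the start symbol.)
To find M[Y, 'num'], we find productions for Y where 'num' is in the predict set (PREDICT(N → α) = (FIRST(α) \ {ε}) ∪ (FOLLOW(N) if α ⇒* ε)).

Relevant sets:
  FIRST(Y) = { 'num' }

Y → num A: PREDICT = { 'num' }
  'num' is in predict set, so this production goes in M[Y, 'num']
Y → num a c: PREDICT = { 'num' }
  'num' is in predict set, so this production goes in M[Y, 'num']
Y → Y A Y: PREDICT = { 'num' }
  'num' is in predict set, so this production goes in M[Y, 'num']

M[Y, 'num'] = Y → num A, Y → num a c, Y → Y A Y  (a multiply-defined cell — the grammar is not LL(1))

Answer: Y → num A, Y → num a c, Y → Y A Y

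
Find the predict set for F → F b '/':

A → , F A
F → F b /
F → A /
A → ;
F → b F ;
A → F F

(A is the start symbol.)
{ ',', ';', 'b' }

PREDICT(F → F b '/') = (FIRST(RHS) \ {ε}) ∪ (FOLLOW(F) if ε ∈ FIRST(RHS), i.e. RHS ⇒* ε)
FIRST(F) = { ',', ';', 'b' }
FIRST(F b '/') = { ',', ';', 'b' }
ε ∉ FIRST(F b '/'), so FOLLOW(F) is not added.
PREDICT(F → F b '/') = { ',', ';', 'b' }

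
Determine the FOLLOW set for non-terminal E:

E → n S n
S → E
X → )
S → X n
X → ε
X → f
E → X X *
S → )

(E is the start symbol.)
{ $, 'n' }

To compute FOLLOW(E), find every occurrence of E on a right-hand side N → α E β: add FIRST(β) \ {ε}, and if β is empty or nullable also add FOLLOW(N). Iterate to a fixed point.

E is the start symbol, so $ ∈ FOLLOW(E).
In S → E: E is at the end, add FOLLOW(S)

The FOLLOW sets referred to above (computed the same way, to a fixed point):
  FOLLOW(S) = { 'n' }

Taking the union: FOLLOW(E) = { $, 'n' }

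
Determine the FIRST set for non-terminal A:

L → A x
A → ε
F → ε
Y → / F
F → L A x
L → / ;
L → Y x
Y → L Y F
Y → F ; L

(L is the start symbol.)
To compute FIRST(A), examine every production with A on the left-hand side, reading each right-hand side left to right until a non-nullable symbol is reached.

From A → ε:
  - ε-production, so ε ∈ FIRST(A)

Collecting: FIRST(A) = { ε }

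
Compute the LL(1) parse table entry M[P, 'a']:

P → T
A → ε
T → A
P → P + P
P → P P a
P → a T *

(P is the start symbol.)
P → T, P → P + P, P → P P a, P → a T *

To find M[P, 'a'], we find productions for P where 'a' is in the predict set (PREDICT(N → α) = (FIRST(α) \ {ε}) ∪ (FOLLOW(N) if α ⇒* ε)).

Relevant sets:
  FIRST(T) = { ε }
  FIRST(P) = { '+', 'a', ε }
  FOLLOW(P) = { $, '+', 'a' }

P → T: PREDICT = { $, '+', 'a' }
  'a' is in predict set, so this production goes in M[P, 'a']
P → P + P: PREDICT = { '+', 'a' }
  'a' is in predict set, so this production goes in M[P, 'a']
P → P P a: PREDICT = { '+', 'a' }
  'a' is in predict set, so this production goes in M[P, 'a']
P → a T *: PREDICT = { 'a' }
  'a' is in predict set, so this production goes in M[P, 'a']

M[P, 'a'] = P → T, P → P + P, P → P P a, P → a T *  (a multiply-defined cell — the grammar is not LL(1))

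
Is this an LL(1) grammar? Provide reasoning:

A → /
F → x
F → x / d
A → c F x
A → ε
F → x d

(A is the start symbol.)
No. Predict set conflict for F: { 'x' }

Relevant sets:
  FOLLOW(A) = { $ }

For A:
  PREDICT(A → '/') = { '/' }
  PREDICT(A → c F x) = { 'c' }
  PREDICT(A → ε) = { $ }
For F:
  PREDICT(F → x) = { 'x' }
  PREDICT(F → x '/' d) = { 'x' }
  PREDICT(F → x d) = { 'x' }

Conflict found: Predict set conflict for F: { 'x' }
The grammar is NOT LL(1).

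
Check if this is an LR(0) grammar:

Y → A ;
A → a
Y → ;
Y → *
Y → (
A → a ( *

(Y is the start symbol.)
A grammar is LR(0) if no state in the canonical LR(0) collection has:
  - both a shift item (dot before a terminal) and a complete item (shift-reduce conflict), or
  - two or more complete items (reduce-reduce conflict; the accept item [Y' → Y .] counts as a complete item here).

Augment with Y' → Y and build the canonical LR(0) collection (I0 = CLOSURE({[Y' → . Y]}), then GOTO on every symbol after a dot until no new states appear). It has 10 states:
  I0: { [A → . a ( *], [A → . a], [Y → . (], [Y → . *], [Y → . ;], [Y → . A ;], [Y' → . Y] }  — shift
  I1: { [Y → ( .] }  — reduce
  I2: { [Y → * .] }  — reduce
  I3: { [Y → ; .] }  — reduce
  I4: { [Y → A . ;] }  — shift
  I5: { [Y' → Y .] }  — accept
  I6: { [A → a . ( *], [A → a .] }  — shift, reduce
  I7: { [A → a ( . *] }  — shift
  I8: { [A → a ( * .] }  — reduce
  I9: { [Y → A ; .] }  — reduce

Conflict in state I6:
  Shift-reduce conflict between [A → a .] and [A → a . ( *]
So the grammar is NOT LR(0).

Answer: No. Shift-reduce conflict between [A → a .] and [A → a . ( *]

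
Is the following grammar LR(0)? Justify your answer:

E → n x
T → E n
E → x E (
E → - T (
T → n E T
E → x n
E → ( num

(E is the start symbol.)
No. Shift-reduce conflict between [E → x n .] and [E → n . x]

Augment with E' → E and build the canonical LR(0) collection (I0 = CLOSURE({[E' → . E]}), then GOTO on every symbol after a dot until no new states appear). It has 19 states:
  I0: { [E → . ( num], [E → . - T (], [E → . n x], [E → . x E (], [E → . x n], [E' → . E] }  — shift
  I1: { [E → ( . num] }  — shift
  I2: { [E → - . T (], [E → . ( num], [E → . - T (], [E → . n x], [E → . x E (], [E → . x n], [T → . E n], [T → . n E T] }  — shift
  I3: { [E' → E .] }  — accept
  I4: { [E → n . x] }  — shift
  I5: { [E → . ( num], [E → . - T (], [E → . n x], [E → . x E (], [E → . x n], [E → x . E (], [E → x . n] }  — shift
  I6: { [E → x E . (] }  — shift
  I7: { [E → n . x], [E → x n .] }  — shift, reduce
  I8: { [E → n x .] }  — reduce
  I9: { [E → x E ( .] }  — reduce
  I10: { [T → E . n] }  — shift
  I11: { [E → - T . (] }  — shift
  I12: { [E → . ( num], [E → . - T (], [E → . n x], [E → . x E (], [E → . x n], [E → n . x], [T → n . E T] }  — shift
  I13: { [E → . ( num], [E → . - T (], [E → . n x], [E → . x E (], [E → . x n], [T → . E n], [T → . n E T], [T → n E . T] }  — shift
  I14: { [E → . ( num], [E → . - T (], [E → . n x], [E → . x E (], [E → . x n], [E → n x .], [E → x . E (], [E → x . n] }  — shift, reduce
  I15: { [T → n E T .] }  — reduce
  I16: { [E → - T ( .] }  — reduce
  I17: { [T → E n .] }  — reduce
  I18: { [E → ( num .] }  — reduce

Conflict in state I7:
  Shift-reduce conflict between [E → x n .] and [E → n . x]
So the grammar is NOT LR(0).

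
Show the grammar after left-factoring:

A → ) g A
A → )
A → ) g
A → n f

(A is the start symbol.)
A → ) A'
A' → g A''
A'' → A
A'' → ε
A' → ε
A → n f

Left-factoring transforms A → αβ₁ | αβ₂ into A → αA' and A' → β₁ | β₂
(α is the longest common prefix among the alternatives). Repeat until
no nonterminal has two alternatives with a common prefix.

Round 1: A has alternatives sharing prefix ')'. Introduce A': A → ) A'
  Add: A' → g A
  Add: A' → ε
  Add: A' → g

Round 2: A' has alternatives sharing prefix 'g'. Introduce A'': A' → g A''
  Add: A'' → A
  Add: A'' → ε

No remaining common prefixes — done.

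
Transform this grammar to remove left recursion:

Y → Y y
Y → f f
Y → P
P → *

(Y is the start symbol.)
Y is directly left-recursive. The standard transformation for
  A → A α₁ | ... | A α_m | β₁ | ... | β_n
is
  A  → β₁ A' | ... | β_n A'
  A' → α₁ A' | ... | α_m A' | ε

Y → f f becomes Y → f f Y'
Y → P becomes Y → P Y'
Y → Y y becomes Y' → y Y'
Add Y' → ε

Productions for other non-terminals are unchanged:
  P → *

Resulting grammar:
Y → f f Y'
Y → P Y'
Y' → y Y'
Y' → ε
P → *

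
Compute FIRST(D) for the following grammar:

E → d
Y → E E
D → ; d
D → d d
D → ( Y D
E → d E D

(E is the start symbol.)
{ '(', ';', 'd' }

From D → ; d:
  - ';' is a terminal: add ';' and stop
From D → d d:
  - d is a terminal: add 'd' and stop
From D → ( Y D:
  - '(' is a terminal: add '(' and stop

Collecting: FIRST(D) = { '(', ';', 'd' }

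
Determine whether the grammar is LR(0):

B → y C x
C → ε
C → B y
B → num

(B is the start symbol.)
No. Shift-reduce conflict between [C → .] and [B → . num]

A grammar is LR(0) if no state in the canonical LR(0) collection has:
  - both a shift item (dot before a terminal) and a complete item (shift-reduce conflict), or
  - two or more complete items (reduce-reduce conflict; the accept item [B' → B .] counts as a complete item here).

Augment with B' → B and build the canonical LR(0) collection (I0 = CLOSURE({[B' → . B]}), then GOTO on every symbol after a dot until no new states appear). It has 8 states:
  I0: { [B → . num], [B → . y C x], [B' → . B] }  — shift
  I1: { [B' → B .] }  — accept
  I2: { [B → num .] }  — reduce
  I3: { [B → . num], [B → . y C x], [B → y . C x], [C → . B y], [C → .] }  — shift, reduce
  I4: { [C → B . y] }  — shift
  I5: { [B → y C . x] }  — shift
  I6: { [B → y C x .] }  — reduce
  I7: { [C → B y .] }  — reduce

Conflict in state I3:
  Shift-reduce conflict between [C → .] and [B → . num]
So the grammar is NOT LR(0).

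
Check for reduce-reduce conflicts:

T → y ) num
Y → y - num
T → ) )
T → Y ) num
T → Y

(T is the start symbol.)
A reduce-reduce conflict occurs when an LR(0) state has two complete items [A → α .] and [B → β .] — both call for a reduction, and with no lookahead the parser cannot choose between them.

Augment with T' → T and build the canonical LR(0) collection (I0 = CLOSURE({[T' → . T]}), then GOTO on every symbol after a dot until no new states appear). It has 12 states:
  I0: { [T → . ) )], [T → . Y ) num], [T → . Y], [T → . y ) num], [T' → . T], [Y → . y - num] }  — shift
  I1: { [T → ) . )] }  — shift
  I2: { [T' → T .] }  — accept
  I3: { [T → Y . ) num], [T → Y .] }  — shift, reduce
  I4: { [T → y . ) num], [Y → y . - num] }  — shift
  I5: { [T → y ) . num] }  — shift
  I6: { [Y → y - . num] }  — shift
  I7: { [Y → y - num .] }  — reduce
  I8: { [T → y ) num .] }  — reduce
  I9: { [T → Y ) . num] }  — shift
  I10: { [T → Y ) num .] }  — reduce
  I11: { [T → ) ) .] }  — reduce

No state contains more than one complete item.

Answer: No reduce-reduce conflicts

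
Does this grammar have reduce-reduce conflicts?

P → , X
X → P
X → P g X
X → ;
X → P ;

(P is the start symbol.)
No reduce-reduce conflicts

Augment with P' → P and build the canonical LR(0) collection (I0 = CLOSURE({[P' → . P]}), then GOTO on every symbol after a dot until no new states appear). It has 9 states:
  I0: { [P → . , X], [P' → . P] }  — shift
  I1: { [P → , . X], [P → . , X], [X → . ;], [X → . P ;], [X → . P g X], [X → . P] }  — shift
  I2: { [P' → P .] }  — accept
  I3: { [X → ; .] }  — reduce
  I4: { [X → P . ;], [X → P . g X], [X → P .] }  — shift, reduce
  I5: { [P → , X .] }  — reduce
  I6: { [X → P ; .] }  — reduce
  I7: { [P → . , X], [X → . ;], [X → . P ;], [X → . P g X], [X → . P], [X → P g . X] }  — shift
  I8: { [X → P g X .] }  — reduce

No state contains more than one complete item.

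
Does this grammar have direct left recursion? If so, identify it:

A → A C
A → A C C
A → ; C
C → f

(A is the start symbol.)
Yes, A is left-recursive

Direct left recursion occurs when N → N α for some non-terminal N (the right-hand side begins with the left-hand side itself).

A → A C: LEFT RECURSIVE (starts with A)
A → A C C: LEFT RECURSIVE (starts with A)
A → ; C: starts with ';'
C → f: starts with f

The grammar has direct left recursion on: A.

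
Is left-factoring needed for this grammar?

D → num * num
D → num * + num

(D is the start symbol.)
Yes, D has productions with common prefix 'num *'

Left-factoring is needed when two productions for the same non-terminal
share a common prefix on the right-hand side.

Productions for D:
  D → num * num
  D → num * + num

Found common prefix 'num *' in productions for D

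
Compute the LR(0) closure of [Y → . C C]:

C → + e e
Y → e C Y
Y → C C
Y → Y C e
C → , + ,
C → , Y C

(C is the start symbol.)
{ [C → . + e e], [C → . , + ,], [C → . , Y C], [Y → . C C] }

To compute CLOSURE, for each item [A → α.Bβ] where B is a non-terminal, add [B → .γ] for all productions B → γ; repeat for the newly added items until nothing changes.

Start with: [Y → . C C]
  [Y → . C C] has the dot before C: add [C → . + e e], [C → . , + ,], [C → . , Y C]
No further items can be added.

CLOSURE = { [C → . + e e], [C → . , + ,], [C → . , Y C], [Y → . C C] }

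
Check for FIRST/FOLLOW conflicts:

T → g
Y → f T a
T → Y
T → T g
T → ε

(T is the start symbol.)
A FIRST/FOLLOW conflict occurs when a non-terminal N has a nullable alternative N → β (β ⇒* ε) and another alternative N → α with FIRST(α) ∩ FOLLOW(N) ≠ ∅: on such a lookahead the parser cannot decide between expanding α and letting N vanish via β.

Nullable non-terminals: T.
FIRST sets used below: FIRST(Y) = { 'f' }, FIRST(T) = { 'f', 'g', ε }

T: nullable alternative(s) T → ε; FOLLOW(T) = { $, 'a', 'g' }
  T → g: FIRST \ {ε} = { 'g' } — overlaps FOLLOW(T) on { 'g' }: CONFLICT
  T → Y: FIRST \ {ε} = { 'f' } — disjoint from FOLLOW(T)
  T → T g: FIRST \ {ε} = { 'f', 'g' } — overlaps FOLLOW(T) on { 'g' }: CONFLICT
  T → ε: FIRST \ {ε} = { } — this is the only nullable alternative, skip

Y has no nullable alternative, so no FIRST/FOLLOW check is needed there.

So the grammar has 2 FIRST/FOLLOW conflicts (marked CONFLICT above).

Answer: Yes. T → g with FOLLOW(T) on { 'g' }; T → T g with FOLLOW(T) on { 'g' }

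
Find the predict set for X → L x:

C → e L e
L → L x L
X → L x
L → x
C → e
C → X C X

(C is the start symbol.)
PREDICT(X → L x) = (FIRST(RHS) \ {ε}) ∪ (FOLLOW(X) if ε ∈ FIRST(RHS), i.e. RHS ⇒* ε)
FIRST(L) = { 'x' }
FIRST(L x) = { 'x' }
ε ∉ FIRST(L x), so FOLLOW(X) is not added.
PREDICT(X → L x) = { 'x' }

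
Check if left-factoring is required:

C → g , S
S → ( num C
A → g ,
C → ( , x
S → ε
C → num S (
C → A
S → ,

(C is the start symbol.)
No, left-factoring is not needed

Left-factoring is needed when two productions for the same non-terminal
share a common prefix on the right-hand side.

Productions for C:
  C → g , S
  C → ( , x
  C → num S (
  C → A
Productions for S:
  S → ( num C
  S → ε
  S → ,

No common prefixes found.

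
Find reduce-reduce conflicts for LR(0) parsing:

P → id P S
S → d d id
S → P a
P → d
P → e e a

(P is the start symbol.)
A reduce-reduce conflict occurs when an LR(0) state has two complete items [A → α .] and [B → β .] — both call for a reduction, and with no lookahead the parser cannot choose between them.

Augment with P' → P and build the canonical LR(0) collection (I0 = CLOSURE({[P' → . P]}), then GOTO on every symbol after a dot until no new states appear). It has 14 states:
  I0: { [P → . d], [P → . e e a], [P → . id P S], [P' → . P] }  — shift
  I1: { [P' → P .] }  — accept
  I2: { [P → d .] }  — reduce
  I3: { [P → e . e a] }  — shift
  I4: { [P → . d], [P → . e e a], [P → . id P S], [P → id . P S] }  — shift
  I5: { [P → . d], [P → . e e a], [P → . id P S], [P → id P . S], [S → . P a], [S → . d d id] }  — shift
  I6: { [S → P . a] }  — shift
  I7: { [P → id P S .] }  — reduce
  I8: { [P → d .], [S → d . d id] }  — shift, reduce
  I9: { [S → d d . id] }  — shift
  I10: { [S → d d id .] }  — reduce
  I11: { [S → P a .] }  — reduce
  I12: { [P → e e . a] }  — shift
  I13: { [P → e e a .] }  — reduce

No state contains more than one complete item.

Answer: No reduce-reduce conflicts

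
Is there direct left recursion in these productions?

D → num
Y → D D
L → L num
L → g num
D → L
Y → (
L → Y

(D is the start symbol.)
Direct left recursion occurs when N → N α for some non-terminal N (the right-hand side begins with the left-hand side itself).

D → num: starts with num
Y → D D: starts with D
L → L num: LEFT RECURSIVE (starts with L)
L → g num: starts with g
D → L: starts with L
Y → (: starts with '('
L → Y: starts with Y

The grammar has direct left recursion on: L.

Answer: Yes, L is left-recursive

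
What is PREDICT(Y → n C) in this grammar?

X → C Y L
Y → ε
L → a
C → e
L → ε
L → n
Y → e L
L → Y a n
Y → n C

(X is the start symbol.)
{ 'n' }

PREDICT(Y → n C) = (FIRST(RHS) \ {ε}) ∪ (FOLLOW(Y) if ε ∈ FIRST(RHS), i.e. RHS ⇒* ε)
FIRST(n C) = { 'n' }
ε ∉ FIRST(n C), so FOLLOW(Y) is not added.
PREDICT(Y → n C) = { 'n' }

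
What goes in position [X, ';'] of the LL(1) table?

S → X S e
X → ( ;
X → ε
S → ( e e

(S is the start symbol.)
To find M[X, ';'], we find productions for X where ';' is in the predict set (PREDICT(N → α) = (FIRST(α) \ {ε}) ∪ (FOLLOW(N) if α ⇒* ε)).

Relevant sets:
  FOLLOW(X) = { '(' }

X → ( ;: PREDICT = { '(' }
X → ε: PREDICT = { '(' }

M[X, ';'] is empty (no production applies)

Answer: Empty (error entry)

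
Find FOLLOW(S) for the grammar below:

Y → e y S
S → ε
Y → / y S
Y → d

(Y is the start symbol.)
In Y → e y S: S is at the end, add FOLLOW(Y)
In Y → / y S: S is at the end, add FOLLOW(Y)

The FOLLOW sets referred to above (computed the same way, to a fixed point):
  FOLLOW(Y) = { $ }

Taking the union: FOLLOW(S) = { $ }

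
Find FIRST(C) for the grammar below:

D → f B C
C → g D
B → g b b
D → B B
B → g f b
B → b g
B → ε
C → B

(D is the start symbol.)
{ 'b', 'g', ε }

To compute FIRST(C), examine every production with C on the left-hand side, reading each right-hand side left to right until a non-nullable symbol is reached.

FIRST sets of the other non-terminals involved (by the same procedure, iterated to a fixed point):
  FIRST(B) = { 'b', 'g', ε }

From C → g D:
  - g is a terminal: add 'g' and stop
From C → B:
  - B is a non-terminal: add FIRST(B) \ {ε} = { 'b', 'g' }
    B is nullable and nothing follows, so the whole right-hand side can vanish: ε ∈ FIRST(C)

Collecting: FIRST(C) = { 'b', 'g', ε }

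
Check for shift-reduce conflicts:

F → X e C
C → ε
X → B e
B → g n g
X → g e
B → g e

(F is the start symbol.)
A shift-reduce conflict occurs when an LR(0) state has both:
  - a complete (reduce) item [A → α .] (dot at the end), and
  - a shift item [B → β . c γ] (dot before a terminal).

Augment with F' → F and build the canonical LR(0) collection (I0 = CLOSURE({[F' → . F]}), then GOTO on every symbol after a dot until no new states appear). It has 11 states:
  I0: { [B → . g e], [B → . g n g], [F → . X e C], [F' → . F], [X → . B e], [X → . g e] }  — shift
  I1: { [X → B . e] }  — shift
  I2: { [F' → F .] }  — accept
  I3: { [F → X . e C] }  — shift
  I4: { [B → g . e], [B → g . n g], [X → g . e] }  — shift
  I5: { [B → g e .], [X → g e .] }  — 2 reduces
  I6: { [B → g n . g] }  — shift
  I7: { [B → g n g .] }  — reduce
  I8: { [C → .], [F → X e . C] }  — reduce
  I9: { [F → X e C .] }  — reduce
  I10: { [X → B e .] }  — reduce

No state contains both a complete item and a shift item.

Answer: No shift-reduce conflicts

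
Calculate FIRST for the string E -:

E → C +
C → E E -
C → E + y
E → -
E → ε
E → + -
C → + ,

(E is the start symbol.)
{ '+', '-' }

FIRST sets of the non-terminals involved (from the grammar, by fixed-point iteration):
  FIRST(E) = { '+', '-', ε }

To compute FIRST(E -), process the symbols left to right:
Symbol E is a non-terminal. Add FIRST(E) \ {ε} = { '+', '-' }
E is nullable (ε ∈ FIRST(E)), continue to the next symbol.
Symbol - is a terminal. Add '-' and stop.
FIRST(E -) = { '+', '-' }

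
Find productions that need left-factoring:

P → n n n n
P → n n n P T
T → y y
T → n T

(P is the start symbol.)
Yes, P has productions with common prefix 'n n n'

Left-factoring is needed when two productions for the same non-terminal
share a common prefix on the right-hand side.

Productions for P:
  P → n n n n
  P → n n n P T
Productions for T:
  T → y y
  T → n T

Found common prefix 'n n n' in productions for P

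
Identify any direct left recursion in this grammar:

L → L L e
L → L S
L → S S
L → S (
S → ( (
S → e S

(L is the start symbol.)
Direct left recursion occurs when N → N α for some non-terminal N (the right-hand side begins with the left-hand side itself).

L → L L e: LEFT RECURSIVE (starts with L)
L → L S: LEFT RECURSIVE (starts with L)
L → S S: starts with S
L → S (: starts with S
S → ( (: starts with '('
S → e S: starts with e

The grammar has direct left recursion on: L.

Answer: Yes, L is left-recursive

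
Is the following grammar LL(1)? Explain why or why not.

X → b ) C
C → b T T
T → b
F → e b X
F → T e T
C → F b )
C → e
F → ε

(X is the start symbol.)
No. Predict set conflict for C: { 'b' }

A grammar is LL(1) if for each non-terminal N with multiple productions, the predict sets of those productions are pairwise disjoint, where PREDICT(N → α) = (FIRST(α) \ {ε}) ∪ (FOLLOW(N) if α ⇒* ε).

Relevant sets:
  FIRST(F) = { 'b', 'e', ε }
  FIRST(T) = { 'b' }
  FOLLOW(F) = { 'b' }

For C:
  PREDICT(C → b T T) = { 'b' }
  PREDICT(C → F b ')') = { 'b', 'e' }
  PREDICT(C → e) = { 'e' }
For F:
  PREDICT(F → e b X) = { 'e' }
  PREDICT(F → T e T) = { 'b' }
  PREDICT(F → ε) = { 'b' }
X, T have a single production, so nothing to check there.

Conflict found: Predict set conflict for C: { 'b' }
The grammar is NOT LL(1).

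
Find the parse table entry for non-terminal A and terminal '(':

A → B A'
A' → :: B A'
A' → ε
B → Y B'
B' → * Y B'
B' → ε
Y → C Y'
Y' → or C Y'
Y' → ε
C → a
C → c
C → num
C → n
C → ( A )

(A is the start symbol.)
A → B A'

To find M[A, '('], we find productions for A where '(' is in the predict set (PREDICT(N → α) = (FIRST(α) \ {ε}) ∪ (FOLLOW(N) if α ⇒* ε)).

Relevant sets:
  FIRST(B) = { '(', 'a', 'c', 'n', 'num' }

A → B A': PREDICT = { '(', 'a', 'c', 'n', 'num' }
  '(' is in predict set, so this production goes in M[A, '(']

M[A, '('] = A → B A'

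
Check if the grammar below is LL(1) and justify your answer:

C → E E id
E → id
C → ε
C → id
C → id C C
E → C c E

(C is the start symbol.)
Relevant sets:
  FIRST(E) = { 'c', 'id' }
  FIRST(C) = { 'c', 'id', ε }
  FOLLOW(C) = { $, 'c', 'id' }

For C:
  PREDICT(C → E E id) = { 'c', 'id' }
  PREDICT(C → ε) = { $, 'c', 'id' }
  PREDICT(C → id) = { 'id' }
  PREDICT(C → id C C) = { 'id' }
For E:
  PREDICT(E → id) = { 'id' }
  PREDICT(E → C c E) = { 'c', 'id' }

Conflict found: Predict set conflict for C: { 'c', 'id' }
The grammar is NOT LL(1).

Answer: No. Predict set conflict for C: { 'c', 'id' }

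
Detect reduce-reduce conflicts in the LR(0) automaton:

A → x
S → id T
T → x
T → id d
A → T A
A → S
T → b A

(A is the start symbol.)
Yes — I6: [A → x .] vs [T → x .]

Augment with A' → A and build the canonical LR(0) collection (I0 = CLOSURE({[A' → . A]}), then GOTO on every symbol after a dot until no new states appear). It has 13 states:
  I0: { [A → . S], [A → . T A], [A → . x], [A' → . A], [S → . id T], [T → . b A], [T → . id d], [T → . x] }  — shift
  I1: { [A' → A .] }  — accept
  I2: { [A → S .] }  — reduce
  I3: { [A → . S], [A → . T A], [A → . x], [A → T . A], [S → . id T], [T → . b A], [T → . id d], [T → . x] }  — shift
  I4: { [A → . S], [A → . T A], [A → . x], [S → . id T], [T → . b A], [T → . id d], [T → . x], [T → b . A] }  — shift
  I5: { [S → id . T], [T → . b A], [T → . id d], [T → . x], [T → id . d] }  — shift
  I6: { [A → x .], [T → x .] }  — 2 reduces
  I7: { [S → id T .] }  — reduce
  I8: { [T → id d .] }  — reduce
  I9: { [T → id . d] }  — shift
  I10: { [T → x .] }  — reduce
  I11: { [T → b A .] }  — reduce
  I12: { [A → T A .] }  — reduce

I6 contains complete items [A → x .], [T → x .] — reduce-reduce conflict.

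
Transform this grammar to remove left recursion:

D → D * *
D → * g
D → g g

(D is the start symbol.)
D → * g D'
D → g g D'
D' → * * D'
D' → ε

D is directly left-recursive. The standard transformation for
  A → A α₁ | ... | A α_m | β₁ | ... | β_n
is
  A  → β₁ A' | ... | β_n A'
  A' → α₁ A' | ... | α_m A' | ε

D → * g becomes D → * g D'
D → g g becomes D → g g D'
D → D * * becomes D' → * * D'
Add D' → ε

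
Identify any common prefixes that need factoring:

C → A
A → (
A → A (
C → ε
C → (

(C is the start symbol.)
Left-factoring is needed when two productions for the same non-terminal
share a common prefix on the right-hand side.

Productions for C:
  C → A
  C → ε
  C → (
Productions for A:
  A → (
  A → A (

No common prefixes found.

Answer: No, left-factoring is not needed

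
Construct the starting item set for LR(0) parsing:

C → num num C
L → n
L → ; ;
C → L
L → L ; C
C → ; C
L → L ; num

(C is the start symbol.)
First, augment the grammar with C' → C
I₀ = CLOSURE({ [C' → . C] }):
  [C' → . C] has the dot before C: add [C → . num num C], [C → . L], [C → . ; C]
  [C → . L] has the dot before L: add [L → . n], [L → . ; ;], [L → . L ; C], [L → . L ; num]
No further items can be added.

I₀ = { [C → . ; C], [C → . L], [C → . num num C], [C' → . C], [L → . ; ;], [L → . L ; C], [L → . L ; num], [L → . n] }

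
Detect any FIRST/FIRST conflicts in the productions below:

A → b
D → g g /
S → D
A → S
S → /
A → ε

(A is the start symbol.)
FIRST sets of the non-terminals at (or reachable through a nullable prefix from) the front of some alternative:
  FIRST(S) = { '/', 'g' }
  FIRST(D) = { 'g' }

Productions for A:
  A → b: FIRST = { 'b' }
  A → S: FIRST = { '/', 'g' }
  A → ε: FIRST = { ε }
Productions for S:
  S → D: FIRST = { 'g' }
  S → /: FIRST = { '/' }
D has only one production, so no FIRST/FIRST conflict is possible there.

All alternatives of each non-terminal have pairwise disjoint FIRST sets.

Answer: No FIRST/FIRST conflicts.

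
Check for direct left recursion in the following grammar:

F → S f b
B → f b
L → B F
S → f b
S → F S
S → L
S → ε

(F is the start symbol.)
Direct left recursion occurs when N → N α for some non-terminal N (the right-hand side begins with the left-hand side itself).

F → S f b: starts with S
B → f b: starts with f
L → B F: starts with B
S → f b: starts with f
S → F S: starts with F
S → L: starts with L
S → ε: starts with ε

No direct left recursion found.

Answer: No direct left recursion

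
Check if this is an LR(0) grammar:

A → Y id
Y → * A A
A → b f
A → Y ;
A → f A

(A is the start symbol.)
Yes, the grammar is LR(0)

A grammar is LR(0) if no state in the canonical LR(0) collection has:
  - both a shift item (dot before a terminal) and a complete item (shift-reduce conflict), or
  - two or more complete items (reduce-reduce conflict; the accept item [A' → A .] counts as a complete item here).

Augment with A' → A and build the canonical LR(0) collection (I0 = CLOSURE({[A' → . A]}), then GOTO on every symbol after a dot until no new states appear). It has 12 states:
  I0: { [A → . Y ;], [A → . Y id], [A → . b f], [A → . f A], [A' → . A], [Y → . * A A] }  — shift
  I1: { [A → . Y ;], [A → . Y id], [A → . b f], [A → . f A], [Y → * . A A], [Y → . * A A] }  — shift
  I2: { [A' → A .] }  — accept
  I3: { [A → Y . ;], [A → Y . id] }  — shift
  I4: { [A → b . f] }  — shift
  I5: { [A → . Y ;], [A → . Y id], [A → . b f], [A → . f A], [A → f . A], [Y → . * A A] }  — shift
  I6: { [A → f A .] }  — reduce
  I7: { [A → b f .] }  — reduce
  I8: { [A → Y ; .] }  — reduce
  I9: { [A → Y id .] }  — reduce
  I10: { [A → . Y ;], [A → . Y id], [A → . b f], [A → . f A], [Y → * A . A], [Y → . * A A] }  — shift
  I11: { [Y → * A A .] }  — reduce

Every state is either a pure shift/goto state or contains exactly one complete item and nothing to shift — no conflicts. The grammar is LR(0).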